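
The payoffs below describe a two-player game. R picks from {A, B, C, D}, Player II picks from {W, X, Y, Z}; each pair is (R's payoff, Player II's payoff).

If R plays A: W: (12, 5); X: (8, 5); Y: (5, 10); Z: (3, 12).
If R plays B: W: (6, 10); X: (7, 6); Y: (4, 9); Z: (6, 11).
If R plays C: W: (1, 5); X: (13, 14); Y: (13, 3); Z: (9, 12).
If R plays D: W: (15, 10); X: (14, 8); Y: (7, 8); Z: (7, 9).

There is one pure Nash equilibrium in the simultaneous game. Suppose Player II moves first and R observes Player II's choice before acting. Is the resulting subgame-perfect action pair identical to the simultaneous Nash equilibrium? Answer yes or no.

no

Backward induction with Player II moving first.
- W: R compares 12, 6, 1, 15 and picks D; Player II would get 10.
- X: R compares 8, 7, 13, 14 and picks D; Player II would get 8.
- Y: R compares 5, 4, 13, 7 and picks C; Player II would get 3.
- Z: R compares 3, 6, 9, 7 and picks C; Player II would get 12.
Player II's induced payoffs are 10, 8, 3, 12, so Player II commits to Z. Subgame-perfect outcome: (C, Z) with payoffs (9, 12).
Now find the simultaneous Nash equilibrium.
R's best replies: W→D; X→D; Y→C; Z→C.
Player II's best replies: A→Z; B→Z; C→X; D→W.
The unique mutual best reply is (D, W), giving (15, 10).
Sequential outcome (C, Z) differs from the Nash profile (D, W).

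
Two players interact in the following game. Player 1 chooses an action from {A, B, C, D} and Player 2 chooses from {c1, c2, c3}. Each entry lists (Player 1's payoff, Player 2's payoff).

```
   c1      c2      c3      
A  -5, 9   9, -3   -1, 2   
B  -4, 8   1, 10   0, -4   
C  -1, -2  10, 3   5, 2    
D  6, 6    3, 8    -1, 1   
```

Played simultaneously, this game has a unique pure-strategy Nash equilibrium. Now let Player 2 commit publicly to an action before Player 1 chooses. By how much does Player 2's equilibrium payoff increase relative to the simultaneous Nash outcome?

3

Solve by backward induction (Player 2 leads).
- c1: BR = D, leader payoff 6.
- c2: BR = C, leader payoff 3.
- c3: BR = C, leader payoff 2.
Maximizing over 6, 3, 2, Player 2 chooses c1. Subgame-perfect outcome: (D, c1) with payoffs (6, 6).
Under simultaneous play:
Player 1's best replies: c1→D; c2→C; c3→C.
Player 2's best replies: A→c1; B→c2; C→c2; D→c2.
The unique mutual best reply is (C, c2), giving (10, 3).
Player 2's commitment gain: 6 − 3 = 3.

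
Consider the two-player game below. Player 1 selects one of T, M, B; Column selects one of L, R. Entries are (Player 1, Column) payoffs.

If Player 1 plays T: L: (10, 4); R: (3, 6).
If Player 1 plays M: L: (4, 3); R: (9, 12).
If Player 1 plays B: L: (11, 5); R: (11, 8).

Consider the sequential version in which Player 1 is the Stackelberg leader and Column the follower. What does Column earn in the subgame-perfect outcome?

8

Backward induction with Player 1 moving first.
- T → Column plays R (best of 4, 6); Player 1 gets 3.
- M → Column plays R (best of 3, 12); Player 1 gets 9.
- B → Column plays R (best of 5, 8); Player 1 gets 11.
Player 1's induced payoffs are 3, 9, 11, so Player 1 commits to B. Subgame-perfect outcome: (B, R) with payoffs (11, 8).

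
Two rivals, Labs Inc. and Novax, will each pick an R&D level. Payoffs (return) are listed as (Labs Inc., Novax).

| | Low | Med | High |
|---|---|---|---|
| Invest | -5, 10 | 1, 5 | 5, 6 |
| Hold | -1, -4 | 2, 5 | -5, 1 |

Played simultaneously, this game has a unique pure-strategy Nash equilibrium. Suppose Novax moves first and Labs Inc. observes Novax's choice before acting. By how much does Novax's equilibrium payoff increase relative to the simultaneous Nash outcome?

Solve by backward induction (Novax leads).
- Low: BR = Hold, leader payoff -4.
- Med: BR = Hold, leader payoff 5.
- High: BR = Invest, leader payoff 6.
Maximizing over -4, 5, 6, Novax chooses High. Subgame-perfect outcome: (Invest, High) with payoffs (5, 6).
Under simultaneous play:
Labs Inc.'s best replies: Low→Hold; Med→Hold; High→Invest.
Novax's best replies: Invest→Low; Hold→Med.
The unique mutual best reply is (Hold, Med), giving (2, 5).
Novax's commitment gain: 6 − 5 = 1.

1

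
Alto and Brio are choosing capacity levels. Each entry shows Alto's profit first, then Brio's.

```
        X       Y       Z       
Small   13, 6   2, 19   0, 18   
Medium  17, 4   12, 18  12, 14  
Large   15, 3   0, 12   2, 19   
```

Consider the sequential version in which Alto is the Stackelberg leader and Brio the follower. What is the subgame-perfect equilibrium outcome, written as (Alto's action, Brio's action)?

Brio best-responds to each possible Alto move:
- Small → Brio plays Y (best of 6, 19, 18); Alto gets 2.
- Medium → Brio plays Y (best of 4, 18, 14); Alto gets 12.
- Large → Brio plays Z (best of 3, 12, 19); Alto gets 2.
Maximizing over 2, 12, 2, Alto chooses Medium. Subgame-perfect outcome: (Medium, Y) with payoffs (12, 18).

(Medium, Y)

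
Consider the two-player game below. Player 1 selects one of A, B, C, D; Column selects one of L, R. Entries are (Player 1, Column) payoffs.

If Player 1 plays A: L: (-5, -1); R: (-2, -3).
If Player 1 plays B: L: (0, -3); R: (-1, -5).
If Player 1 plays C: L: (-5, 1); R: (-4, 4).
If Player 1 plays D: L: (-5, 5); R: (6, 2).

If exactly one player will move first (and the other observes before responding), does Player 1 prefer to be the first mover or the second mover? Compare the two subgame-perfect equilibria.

second

If Player 1 leads: Column's best replies are A→L, B→L, C→R, D→L; Player 1's induced payoffs -5, 0, -4, -5; outcome (B, L), payoffs (0, -3).
If Column leads: Player 1's best replies are L→B, R→D; Column's induced payoffs -3, 2; outcome (D, R), payoffs (6, 2).
Player 1 gets 0 moving first and 6 moving second, so Player 1 prefers to move second.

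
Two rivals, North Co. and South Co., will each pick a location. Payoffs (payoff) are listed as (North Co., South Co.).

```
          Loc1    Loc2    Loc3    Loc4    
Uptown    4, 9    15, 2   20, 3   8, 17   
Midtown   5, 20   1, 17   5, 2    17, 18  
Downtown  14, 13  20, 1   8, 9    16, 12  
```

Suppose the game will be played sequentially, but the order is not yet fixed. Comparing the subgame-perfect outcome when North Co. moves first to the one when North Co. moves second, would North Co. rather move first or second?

second

If North Co. leads: South Co.'s best replies are Uptown→Loc4, Midtown→Loc1, Downtown→Loc1; North Co.'s induced payoffs 8, 5, 14; outcome (Downtown, Loc1), payoffs (14, 13).
If South Co. leads: North Co.'s best replies are Loc1→Downtown, Loc2→Downtown, Loc3→Uptown, Loc4→Midtown; South Co.'s induced payoffs 13, 1, 3, 18; outcome (Midtown, Loc4), payoffs (17, 18).
North Co. gets 14 moving first and 17 moving second, so North Co. prefers to move second.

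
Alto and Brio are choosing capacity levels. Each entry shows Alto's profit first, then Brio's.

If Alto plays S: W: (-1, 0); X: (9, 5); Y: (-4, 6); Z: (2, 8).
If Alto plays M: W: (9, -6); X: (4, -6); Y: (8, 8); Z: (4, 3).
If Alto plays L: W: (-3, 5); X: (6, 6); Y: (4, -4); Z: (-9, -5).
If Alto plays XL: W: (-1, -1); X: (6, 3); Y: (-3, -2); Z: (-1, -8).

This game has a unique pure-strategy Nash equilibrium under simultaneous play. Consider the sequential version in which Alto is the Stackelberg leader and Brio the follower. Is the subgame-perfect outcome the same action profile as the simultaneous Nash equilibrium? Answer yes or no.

Work backward from Brio's decision.
- S: Brio compares 0, 5, 6, 8 and picks Z; Alto would get 2.
- M: Brio compares -6, -6, 8, 3 and picks Y; Alto would get 8.
- L: Brio compares 5, 6, -4, -5 and picks X; Alto would get 6.
- XL: Brio compares -1, 3, -2, -8 and picks X; Alto would get 6.
Among 2, 8, 6, 6, the best is 8 at M. Subgame-perfect outcome: (M, Y) with payoffs (8, 8).
For the simultaneous game, intersect best replies.
Alto's best replies: W→M; X→S; Y→M; Z→M.
Brio's best replies: S→Z; M→Y; L→X; XL→X.
The unique mutual best reply is (M, Y), giving (8, 8).
Sequential outcome (M, Y) coincides with the Nash profile (M, Y).

yes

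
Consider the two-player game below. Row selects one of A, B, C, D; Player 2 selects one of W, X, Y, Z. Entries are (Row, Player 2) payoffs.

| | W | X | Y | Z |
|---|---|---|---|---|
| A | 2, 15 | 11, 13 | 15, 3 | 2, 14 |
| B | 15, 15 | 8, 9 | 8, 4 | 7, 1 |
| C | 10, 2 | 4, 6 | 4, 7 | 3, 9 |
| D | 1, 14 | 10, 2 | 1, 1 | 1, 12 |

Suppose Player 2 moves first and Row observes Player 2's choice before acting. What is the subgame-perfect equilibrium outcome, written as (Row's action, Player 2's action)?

(B, W)

Solve by backward induction (Player 2 leads).
- W: BR = B, leader payoff 15.
- X: BR = A, leader payoff 13.
- Y: BR = A, leader payoff 3.
- Z: BR = B, leader payoff 1.
Player 2's induced payoffs are 15, 13, 3, 1, so Player 2 commits to W. Subgame-perfect outcome: (B, W) with payoffs (15, 15).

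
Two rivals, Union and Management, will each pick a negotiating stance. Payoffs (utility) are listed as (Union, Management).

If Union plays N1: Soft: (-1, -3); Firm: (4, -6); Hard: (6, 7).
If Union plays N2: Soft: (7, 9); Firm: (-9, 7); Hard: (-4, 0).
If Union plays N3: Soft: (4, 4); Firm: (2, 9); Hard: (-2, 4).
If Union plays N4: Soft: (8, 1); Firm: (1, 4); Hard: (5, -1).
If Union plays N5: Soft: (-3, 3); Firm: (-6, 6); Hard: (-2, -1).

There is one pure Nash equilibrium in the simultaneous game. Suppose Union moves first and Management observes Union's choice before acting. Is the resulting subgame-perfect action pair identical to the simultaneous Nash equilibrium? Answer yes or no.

Management best-responds to each possible Union move:
- N1 → Management plays Hard (best of -3, -6, 7); Union gets 6.
- N2 → Management plays Soft (best of 9, 7, 0); Union gets 7.
- N3 → Management plays Firm (best of 4, 9, 4); Union gets 2.
- N4 → Management plays Firm (best of 1, 4, -1); Union gets 1.
- N5 → Management plays Firm (best of 3, 6, -1); Union gets -6.
Union's induced payoffs are 6, 7, 2, 1, -6, so Union commits to N2. Subgame-perfect outcome: (N2, Soft) with payoffs (7, 9).
For the simultaneous game, intersect best replies.
Union's best replies: Soft→N4; Firm→N1; Hard→N1.
Management's best replies: N1→Hard; N2→Soft; N3→Firm; N4→Firm; N5→Firm.
Only (N1, Hard) has each player best-responding; Nash payoffs (6, 7).
Sequential outcome (N2, Soft) differs from the Nash profile (N1, Hard).

no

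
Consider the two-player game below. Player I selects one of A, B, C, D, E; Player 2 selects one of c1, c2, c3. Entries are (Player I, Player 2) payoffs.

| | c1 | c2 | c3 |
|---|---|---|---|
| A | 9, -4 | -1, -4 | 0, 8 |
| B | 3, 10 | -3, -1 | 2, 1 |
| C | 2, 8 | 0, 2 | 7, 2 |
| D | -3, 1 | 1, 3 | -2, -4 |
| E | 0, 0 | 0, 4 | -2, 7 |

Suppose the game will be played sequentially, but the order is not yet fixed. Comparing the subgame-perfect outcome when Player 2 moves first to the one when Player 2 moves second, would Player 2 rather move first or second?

second

If Player I leads: Player 2's best replies are A→c3, B→c1, C→c1, D→c2, E→c3; Player I's induced payoffs 0, 3, 2, 1, -2; outcome (B, c1), payoffs (3, 10).
If Player 2 leads: Player I's best replies are c1→A, c2→D, c3→C; Player 2's induced payoffs -4, 3, 2; outcome (D, c2), payoffs (1, 3).
Player 2 gets 3 moving first and 10 moving second, so Player 2 prefers to move second.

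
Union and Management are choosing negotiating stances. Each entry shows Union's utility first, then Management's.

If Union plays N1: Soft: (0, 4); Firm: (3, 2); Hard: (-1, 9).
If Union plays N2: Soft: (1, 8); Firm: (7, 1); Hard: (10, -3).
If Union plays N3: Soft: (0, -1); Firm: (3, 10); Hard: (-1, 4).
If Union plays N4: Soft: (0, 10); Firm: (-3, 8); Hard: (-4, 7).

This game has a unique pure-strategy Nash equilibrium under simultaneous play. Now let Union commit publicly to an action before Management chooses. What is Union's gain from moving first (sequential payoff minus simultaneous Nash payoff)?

2

Backward induction with Union moving first.
- N1: Management compares 4, 2, 9 and picks Hard; Union would get -1.
- N2: Management compares 8, 1, -3 and picks Soft; Union would get 1.
- N3: Management compares -1, 10, 4 and picks Firm; Union would get 3.
- N4: Management compares 10, 8, 7 and picks Soft; Union would get 0.
Among -1, 1, 3, 0, the best is 3 at N3. Subgame-perfect outcome: (N3, Firm) with payoffs (3, 10).
For the simultaneous game, intersect best replies.
Union's best replies: Soft→N2; Firm→N2; Hard→N2.
Management's best replies: N1→Hard; N2→Soft; N3→Firm; N4→Soft.
Only (N2, Soft) has each player best-responding; Nash payoffs (1, 8).
Union's commitment gain: 3 − 1 = 2.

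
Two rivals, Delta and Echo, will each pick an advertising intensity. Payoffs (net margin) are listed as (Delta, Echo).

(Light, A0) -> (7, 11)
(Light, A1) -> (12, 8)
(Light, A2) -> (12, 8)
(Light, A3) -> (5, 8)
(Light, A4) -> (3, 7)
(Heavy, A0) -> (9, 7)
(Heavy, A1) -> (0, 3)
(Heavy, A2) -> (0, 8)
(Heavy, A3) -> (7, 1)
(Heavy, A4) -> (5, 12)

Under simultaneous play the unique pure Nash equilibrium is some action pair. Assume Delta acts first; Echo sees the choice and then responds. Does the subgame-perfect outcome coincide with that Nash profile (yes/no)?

no

Echo best-responds to each possible Delta move:
- Light: BR = A0, leader payoff 7.
- Heavy: BR = A4, leader payoff 5.
Delta's induced payoffs are 7, 5, so Delta commits to Light. Subgame-perfect outcome: (Light, A0) with payoffs (7, 11).
Under simultaneous play:
Delta's best replies: A0→Heavy; A1→Light; A2→Light; A3→Heavy; A4→Heavy.
Echo's best replies: Light→A0; Heavy→A4.
The unique mutual best reply is (Heavy, A4), giving (5, 12).
Sequential outcome (Light, A0) differs from the Nash profile (Heavy, A4).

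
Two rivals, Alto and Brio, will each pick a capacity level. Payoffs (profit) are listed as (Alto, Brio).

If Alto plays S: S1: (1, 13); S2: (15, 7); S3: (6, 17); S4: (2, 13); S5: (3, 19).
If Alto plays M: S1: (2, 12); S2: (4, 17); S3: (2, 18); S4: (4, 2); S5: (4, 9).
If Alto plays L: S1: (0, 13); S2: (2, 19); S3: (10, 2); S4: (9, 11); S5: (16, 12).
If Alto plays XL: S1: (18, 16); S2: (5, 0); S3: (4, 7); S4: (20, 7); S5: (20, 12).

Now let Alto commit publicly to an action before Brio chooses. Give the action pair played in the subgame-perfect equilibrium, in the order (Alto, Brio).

Backward induction with Alto moving first.
- S: BR = S5, leader payoff 3.
- M: BR = S3, leader payoff 2.
- L: BR = S2, leader payoff 2.
- XL: BR = S1, leader payoff 18.
Alto's induced payoffs are 3, 2, 2, 18, so Alto commits to XL. Subgame-perfect outcome: (XL, S1) with payoffs (18, 16).

(XL, S1)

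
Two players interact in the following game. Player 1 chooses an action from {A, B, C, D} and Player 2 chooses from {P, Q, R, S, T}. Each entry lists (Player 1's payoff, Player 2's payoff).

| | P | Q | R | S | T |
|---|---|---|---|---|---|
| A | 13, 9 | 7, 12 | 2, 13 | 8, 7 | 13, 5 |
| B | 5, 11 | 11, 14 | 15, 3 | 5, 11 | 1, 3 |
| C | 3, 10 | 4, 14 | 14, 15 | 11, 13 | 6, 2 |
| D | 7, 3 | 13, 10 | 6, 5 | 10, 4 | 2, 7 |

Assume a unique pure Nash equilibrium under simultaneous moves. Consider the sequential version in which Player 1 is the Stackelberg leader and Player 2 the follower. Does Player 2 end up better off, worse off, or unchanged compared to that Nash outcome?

better off

Player 2 best-responds to each possible Player 1 move:
- A → Player 2 plays R (best of 9, 12, 13, 7, 5); Player 1 gets 2.
- B → Player 2 plays Q (best of 11, 14, 3, 11, 3); Player 1 gets 11.
- C → Player 2 plays R (best of 10, 14, 15, 13, 2); Player 1 gets 14.
- D → Player 2 plays Q (best of 3, 10, 5, 4, 7); Player 1 gets 13.
Among 2, 11, 14, 13, the best is 14 at C. Subgame-perfect outcome: (C, R) with payoffs (14, 15).
Under simultaneous play:
Player 1's best replies: P→A; Q→D; R→B; S→C; T→A.
Player 2's best replies: A→R; B→Q; C→R; D→Q.
The unique mutual best reply is (D, Q), giving (13, 10).
Player 2 earns 15 sequentially versus 10 at the Nash outcome: better off.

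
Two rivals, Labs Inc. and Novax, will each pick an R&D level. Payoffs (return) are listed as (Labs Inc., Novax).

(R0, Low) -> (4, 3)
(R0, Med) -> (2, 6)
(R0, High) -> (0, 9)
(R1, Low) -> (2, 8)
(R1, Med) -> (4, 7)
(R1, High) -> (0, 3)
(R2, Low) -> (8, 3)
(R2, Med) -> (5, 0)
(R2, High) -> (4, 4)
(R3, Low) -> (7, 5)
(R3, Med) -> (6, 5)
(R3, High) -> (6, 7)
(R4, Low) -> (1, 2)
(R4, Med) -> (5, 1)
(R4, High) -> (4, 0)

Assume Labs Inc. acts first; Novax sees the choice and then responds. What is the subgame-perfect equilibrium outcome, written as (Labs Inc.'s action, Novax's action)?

(R3, High)

Work backward from Novax's decision.
- R0 → Novax plays High (best of 3, 6, 9); Labs Inc. gets 0.
- R1 → Novax plays Low (best of 8, 7, 3); Labs Inc. gets 2.
- R2 → Novax plays High (best of 3, 0, 4); Labs Inc. gets 4.
- R3 → Novax plays High (best of 5, 5, 7); Labs Inc. gets 6.
- R4 → Novax plays Low (best of 2, 1, 0); Labs Inc. gets 1.
Maximizing over 0, 2, 4, 6, 1, Labs Inc. chooses R3. Subgame-perfect outcome: (R3, High) with payoffs (6, 7).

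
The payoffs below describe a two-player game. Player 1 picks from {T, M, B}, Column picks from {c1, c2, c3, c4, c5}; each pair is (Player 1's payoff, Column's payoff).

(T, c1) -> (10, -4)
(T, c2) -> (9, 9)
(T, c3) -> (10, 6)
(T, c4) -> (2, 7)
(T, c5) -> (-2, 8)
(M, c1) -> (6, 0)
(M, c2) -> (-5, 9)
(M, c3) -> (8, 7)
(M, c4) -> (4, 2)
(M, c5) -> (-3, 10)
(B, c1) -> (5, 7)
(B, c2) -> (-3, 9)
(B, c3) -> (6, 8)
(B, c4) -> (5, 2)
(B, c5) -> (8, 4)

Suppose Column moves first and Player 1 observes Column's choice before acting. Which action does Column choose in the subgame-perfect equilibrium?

c2

Backward induction with Column moving first.
- c1 → Player 1 plays T (best of 10, 6, 5); Column gets -4.
- c2 → Player 1 plays T (best of 9, -5, -3); Column gets 9.
- c3 → Player 1 plays T (best of 10, 8, 6); Column gets 6.
- c4 → Player 1 plays B (best of 2, 4, 5); Column gets 2.
- c5 → Player 1 plays B (best of -2, -3, 8); Column gets 4.
Column's induced payoffs are -4, 9, 6, 2, 4, so Column commits to c2. Subgame-perfect outcome: (T, c2) with payoffs (9, 9).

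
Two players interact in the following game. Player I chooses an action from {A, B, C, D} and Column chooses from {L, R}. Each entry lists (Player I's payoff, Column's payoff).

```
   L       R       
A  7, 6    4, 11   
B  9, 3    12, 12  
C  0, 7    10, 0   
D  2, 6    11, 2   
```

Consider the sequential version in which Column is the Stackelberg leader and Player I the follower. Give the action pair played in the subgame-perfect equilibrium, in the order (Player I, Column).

Solve by backward induction (Column leads).
- L: BR = B, leader payoff 3.
- R: BR = B, leader payoff 12.
Maximizing over 3, 12, Column chooses R. Subgame-perfect outcome: (B, R) with payoffs (12, 12).

(B, R)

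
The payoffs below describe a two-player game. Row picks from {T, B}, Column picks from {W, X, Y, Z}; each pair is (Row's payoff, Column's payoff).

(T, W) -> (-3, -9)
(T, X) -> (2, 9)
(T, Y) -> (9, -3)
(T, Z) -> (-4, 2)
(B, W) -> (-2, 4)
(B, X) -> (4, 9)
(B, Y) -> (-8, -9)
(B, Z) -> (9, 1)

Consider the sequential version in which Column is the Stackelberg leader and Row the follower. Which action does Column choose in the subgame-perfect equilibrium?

X

Backward induction with Column moving first.
- W: Row compares -3, -2 and picks B; Column would get 4.
- X: Row compares 2, 4 and picks B; Column would get 9.
- Y: Row compares 9, -8 and picks T; Column would get -3.
- Z: Row compares -4, 9 and picks B; Column would get 1.
Among 4, 9, -3, 1, the best is 9 at X. Subgame-perfect outcome: (B, X) with payoffs (4, 9).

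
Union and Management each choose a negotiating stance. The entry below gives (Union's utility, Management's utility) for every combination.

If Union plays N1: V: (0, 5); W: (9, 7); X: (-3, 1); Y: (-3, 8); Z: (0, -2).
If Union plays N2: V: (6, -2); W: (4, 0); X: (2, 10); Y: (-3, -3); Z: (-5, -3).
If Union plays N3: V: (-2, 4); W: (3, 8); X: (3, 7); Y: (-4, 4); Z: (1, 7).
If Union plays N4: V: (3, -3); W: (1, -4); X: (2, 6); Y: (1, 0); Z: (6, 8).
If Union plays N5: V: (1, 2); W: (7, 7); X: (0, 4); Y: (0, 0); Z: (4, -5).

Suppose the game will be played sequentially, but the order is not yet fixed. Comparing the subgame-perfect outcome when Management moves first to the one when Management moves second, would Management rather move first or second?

If Union leads: Management's best replies are N1→Y, N2→X, N3→W, N4→Z, N5→W; Union's induced payoffs -3, 2, 3, 6, 7; outcome (N5, W), payoffs (7, 7).
If Management leads: Union's best replies are V→N2, W→N1, X→N3, Y→N4, Z→N4; Management's induced payoffs -2, 7, 7, 0, 8; outcome (N4, Z), payoffs (6, 8).
Management gets 8 moving first and 7 moving second, so Management prefers to move first.

first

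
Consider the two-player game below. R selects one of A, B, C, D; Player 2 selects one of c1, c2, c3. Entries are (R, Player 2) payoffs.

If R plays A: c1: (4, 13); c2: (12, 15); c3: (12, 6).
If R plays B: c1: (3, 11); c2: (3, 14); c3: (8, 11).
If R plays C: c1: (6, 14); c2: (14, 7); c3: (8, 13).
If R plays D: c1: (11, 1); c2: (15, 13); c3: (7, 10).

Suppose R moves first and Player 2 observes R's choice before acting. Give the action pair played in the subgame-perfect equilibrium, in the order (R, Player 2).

Solve by backward induction (R leads).
- A: BR = c2, leader payoff 12.
- B: BR = c2, leader payoff 3.
- C: BR = c1, leader payoff 6.
- D: BR = c2, leader payoff 15.
R's induced payoffs are 12, 3, 6, 15, so R commits to D. Subgame-perfect outcome: (D, c2) with payoffs (15, 13).

(D, c2)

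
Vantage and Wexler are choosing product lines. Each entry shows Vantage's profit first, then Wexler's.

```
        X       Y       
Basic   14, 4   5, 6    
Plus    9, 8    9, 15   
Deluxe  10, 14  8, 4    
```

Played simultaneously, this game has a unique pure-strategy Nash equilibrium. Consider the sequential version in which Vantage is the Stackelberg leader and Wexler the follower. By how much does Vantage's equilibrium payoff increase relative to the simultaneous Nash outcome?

Solve by backward induction (Vantage leads).
- Basic: Wexler compares 4, 6 and picks Y; Vantage would get 5.
- Plus: Wexler compares 8, 15 and picks Y; Vantage would get 9.
- Deluxe: Wexler compares 14, 4 and picks X; Vantage would get 10.
Among 5, 9, 10, the best is 10 at Deluxe. Subgame-perfect outcome: (Deluxe, X) with payoffs (10, 14).
Under simultaneous play:
Vantage's best replies: X→Basic; Y→Plus.
Wexler's best replies: Basic→Y; Plus→Y; Deluxe→X.
Only (Plus, Y) has each player best-responding; Nash payoffs (9, 15).
Vantage's commitment gain: 10 − 9 = 1.

1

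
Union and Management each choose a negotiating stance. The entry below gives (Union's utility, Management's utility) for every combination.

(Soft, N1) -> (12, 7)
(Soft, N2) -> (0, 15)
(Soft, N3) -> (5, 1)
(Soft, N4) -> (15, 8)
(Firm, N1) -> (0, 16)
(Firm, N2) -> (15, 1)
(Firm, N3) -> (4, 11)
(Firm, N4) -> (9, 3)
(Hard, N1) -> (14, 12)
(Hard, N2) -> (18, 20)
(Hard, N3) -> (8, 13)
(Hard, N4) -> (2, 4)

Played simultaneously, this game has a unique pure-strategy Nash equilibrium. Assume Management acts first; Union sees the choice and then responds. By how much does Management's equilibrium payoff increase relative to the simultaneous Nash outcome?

0

Union best-responds to each possible Management move:
- N1: Union compares 12, 0, 14 and picks Hard; Management would get 12.
- N2: Union compares 0, 15, 18 and picks Hard; Management would get 20.
- N3: Union compares 5, 4, 8 and picks Hard; Management would get 13.
- N4: Union compares 15, 9, 2 and picks Soft; Management would get 8.
Management's induced payoffs are 12, 20, 13, 8, so Management commits to N2. Subgame-perfect outcome: (Hard, N2) with payoffs (18, 20).
For the simultaneous game, intersect best replies.
Union's best replies: N1→Hard; N2→Hard; N3→Hard; N4→Soft.
Management's best replies: Soft→N2; Firm→N1; Hard→N2.
Only (Hard, N2) has each player best-responding; Nash payoffs (18, 20).
Management's commitment gain: 20 − 20 = 0.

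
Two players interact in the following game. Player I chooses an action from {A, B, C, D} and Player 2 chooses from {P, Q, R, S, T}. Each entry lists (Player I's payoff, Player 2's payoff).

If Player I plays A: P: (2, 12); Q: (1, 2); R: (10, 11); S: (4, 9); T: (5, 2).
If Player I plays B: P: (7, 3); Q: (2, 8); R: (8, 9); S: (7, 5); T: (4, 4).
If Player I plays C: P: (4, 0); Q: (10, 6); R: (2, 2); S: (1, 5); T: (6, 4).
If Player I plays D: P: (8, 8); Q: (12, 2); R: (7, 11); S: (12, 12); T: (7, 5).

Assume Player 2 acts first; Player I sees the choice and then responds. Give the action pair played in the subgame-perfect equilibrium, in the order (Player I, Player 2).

(D, S)

Backward induction with Player 2 moving first.
- P: BR = D, leader payoff 8.
- Q: BR = D, leader payoff 2.
- R: BR = A, leader payoff 11.
- S: BR = D, leader payoff 12.
- T: BR = D, leader payoff 5.
Player 2's induced payoffs are 8, 2, 11, 12, 5, so Player 2 commits to S. Subgame-perfect outcome: (D, S) with payoffs (12, 12).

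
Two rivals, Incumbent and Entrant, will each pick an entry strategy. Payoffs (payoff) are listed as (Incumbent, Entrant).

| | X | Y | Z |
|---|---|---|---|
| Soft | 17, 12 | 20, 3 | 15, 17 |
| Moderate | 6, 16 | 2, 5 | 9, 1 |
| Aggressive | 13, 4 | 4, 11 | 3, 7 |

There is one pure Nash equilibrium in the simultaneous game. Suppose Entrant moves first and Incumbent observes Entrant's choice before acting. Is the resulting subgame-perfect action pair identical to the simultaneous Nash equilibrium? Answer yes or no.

Backward induction with Entrant moving first.
- X → Incumbent plays Soft (best of 17, 6, 13); Entrant gets 12.
- Y → Incumbent plays Soft (best of 20, 2, 4); Entrant gets 3.
- Z → Incumbent plays Soft (best of 15, 9, 3); Entrant gets 17.
Among 12, 3, 17, the best is 17 at Z. Subgame-perfect outcome: (Soft, Z) with payoffs (15, 17).
Now find the simultaneous Nash equilibrium.
Incumbent's best replies: X→Soft; Y→Soft; Z→Soft.
Entrant's best replies: Soft→Z; Moderate→X; Aggressive→Y.
The unique mutual best reply is (Soft, Z), giving (15, 17).
Sequential outcome (Soft, Z) coincides with the Nash profile (Soft, Z).

yes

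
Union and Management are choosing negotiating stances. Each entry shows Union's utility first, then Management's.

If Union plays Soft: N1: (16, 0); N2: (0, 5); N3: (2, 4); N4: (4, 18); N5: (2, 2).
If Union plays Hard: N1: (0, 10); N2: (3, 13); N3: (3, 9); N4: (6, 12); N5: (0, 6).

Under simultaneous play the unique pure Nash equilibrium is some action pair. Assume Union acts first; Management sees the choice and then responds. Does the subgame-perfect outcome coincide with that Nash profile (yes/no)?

no

Solve by backward induction (Union leads).
- Soft: BR = N4, leader payoff 4.
- Hard: BR = N2, leader payoff 3.
Union's induced payoffs are 4, 3, so Union commits to Soft. Subgame-perfect outcome: (Soft, N4) with payoffs (4, 18).
For the simultaneous game, intersect best replies.
Union's best replies: N1→Soft; N2→Hard; N3→Hard; N4→Hard; N5→Soft.
Management's best replies: Soft→N4; Hard→N2.
Only (Hard, N2) has each player best-responding; Nash payoffs (3, 13).
Sequential outcome (Soft, N4) differs from the Nash profile (Hard, N2).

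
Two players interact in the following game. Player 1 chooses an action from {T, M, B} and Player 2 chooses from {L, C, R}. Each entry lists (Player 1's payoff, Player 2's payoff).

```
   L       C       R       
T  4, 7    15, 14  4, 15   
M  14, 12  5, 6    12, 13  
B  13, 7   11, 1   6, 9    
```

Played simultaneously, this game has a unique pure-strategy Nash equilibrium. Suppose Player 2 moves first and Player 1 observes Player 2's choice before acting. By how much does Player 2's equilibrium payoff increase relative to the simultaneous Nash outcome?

1

Player 1 best-responds to each possible Player 2 move:
- L → Player 1 plays M (best of 4, 14, 13); Player 2 gets 12.
- C → Player 1 plays T (best of 15, 5, 11); Player 2 gets 14.
- R → Player 1 plays M (best of 4, 12, 6); Player 2 gets 13.
Among 12, 14, 13, the best is 14 at C. Subgame-perfect outcome: (T, C) with payoffs (15, 14).
For the simultaneous game, intersect best replies.
Player 1's best replies: L→M; C→T; R→M.
Player 2's best replies: T→R; M→R; B→R.
Only (M, R) has each player best-responding; Nash payoffs (12, 13).
Player 2's commitment gain: 14 − 13 = 1.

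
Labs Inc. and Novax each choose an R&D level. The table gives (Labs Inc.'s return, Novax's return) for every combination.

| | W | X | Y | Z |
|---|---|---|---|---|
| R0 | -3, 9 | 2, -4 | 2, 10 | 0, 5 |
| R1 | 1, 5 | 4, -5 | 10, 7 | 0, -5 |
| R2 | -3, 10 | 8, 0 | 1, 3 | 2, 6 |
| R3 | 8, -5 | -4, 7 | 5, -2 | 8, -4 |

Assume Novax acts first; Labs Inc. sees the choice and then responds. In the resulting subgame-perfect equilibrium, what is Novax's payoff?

7

Labs Inc. best-responds to each possible Novax move:
- W → Labs Inc. plays R3 (best of -3, 1, -3, 8); Novax gets -5.
- X → Labs Inc. plays R2 (best of 2, 4, 8, -4); Novax gets 0.
- Y → Labs Inc. plays R1 (best of 2, 10, 1, 5); Novax gets 7.
- Z → Labs Inc. plays R3 (best of 0, 0, 2, 8); Novax gets -4.
Novax's induced payoffs are -5, 0, 7, -4, so Novax commits to Y. Subgame-perfect outcome: (R1, Y) with payoffs (10, 7).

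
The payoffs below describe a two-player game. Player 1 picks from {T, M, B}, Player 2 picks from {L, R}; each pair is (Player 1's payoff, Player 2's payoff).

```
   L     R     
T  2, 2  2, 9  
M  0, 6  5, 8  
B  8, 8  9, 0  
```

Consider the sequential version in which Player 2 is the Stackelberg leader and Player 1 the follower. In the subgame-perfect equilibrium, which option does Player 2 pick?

Solve by backward induction (Player 2 leads).
- L: BR = B, leader payoff 8.
- R: BR = B, leader payoff 0.
Player 2's induced payoffs are 8, 0, so Player 2 commits to L. Subgame-perfect outcome: (B, L) with payoffs (8, 8).

L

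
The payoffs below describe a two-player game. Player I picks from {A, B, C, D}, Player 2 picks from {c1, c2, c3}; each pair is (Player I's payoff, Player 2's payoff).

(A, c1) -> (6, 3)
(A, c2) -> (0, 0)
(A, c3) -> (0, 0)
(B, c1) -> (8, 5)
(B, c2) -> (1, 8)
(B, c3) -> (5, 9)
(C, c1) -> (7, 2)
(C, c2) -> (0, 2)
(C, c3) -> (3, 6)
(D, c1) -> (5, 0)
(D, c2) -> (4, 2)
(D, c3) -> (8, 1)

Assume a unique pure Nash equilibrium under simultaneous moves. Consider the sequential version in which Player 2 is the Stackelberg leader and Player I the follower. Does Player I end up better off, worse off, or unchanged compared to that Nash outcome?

better off

Player I best-responds to each possible Player 2 move:
- c1 → Player I plays B (best of 6, 8, 7, 5); Player 2 gets 5.
- c2 → Player I plays D (best of 0, 1, 0, 4); Player 2 gets 2.
- c3 → Player I plays D (best of 0, 5, 3, 8); Player 2 gets 1.
Player 2's induced payoffs are 5, 2, 1, so Player 2 commits to c1. Subgame-perfect outcome: (B, c1) with payoffs (8, 5).
Now find the simultaneous Nash equilibrium.
Player I's best replies: c1→B; c2→D; c3→D.
Player 2's best replies: A→c1; B→c3; C→c3; D→c2.
The unique mutual best reply is (D, c2), giving (4, 2).
Player I earns 8 sequentially versus 4 at the Nash outcome: better off.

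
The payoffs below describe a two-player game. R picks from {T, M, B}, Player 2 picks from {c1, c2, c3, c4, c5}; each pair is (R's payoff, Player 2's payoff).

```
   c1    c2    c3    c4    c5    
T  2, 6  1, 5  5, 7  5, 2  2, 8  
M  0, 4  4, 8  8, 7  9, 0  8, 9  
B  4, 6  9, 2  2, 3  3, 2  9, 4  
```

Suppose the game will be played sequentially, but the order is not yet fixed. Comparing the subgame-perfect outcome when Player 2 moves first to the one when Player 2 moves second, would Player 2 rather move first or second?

second

If R leads: Player 2's best replies are T→c5, M→c5, B→c1; R's induced payoffs 2, 8, 4; outcome (M, c5), payoffs (8, 9).
If Player 2 leads: R's best replies are c1→B, c2→B, c3→M, c4→M, c5→B; Player 2's induced payoffs 6, 2, 7, 0, 4; outcome (M, c3), payoffs (8, 7).
Player 2 gets 7 moving first and 9 moving second, so Player 2 prefers to move second.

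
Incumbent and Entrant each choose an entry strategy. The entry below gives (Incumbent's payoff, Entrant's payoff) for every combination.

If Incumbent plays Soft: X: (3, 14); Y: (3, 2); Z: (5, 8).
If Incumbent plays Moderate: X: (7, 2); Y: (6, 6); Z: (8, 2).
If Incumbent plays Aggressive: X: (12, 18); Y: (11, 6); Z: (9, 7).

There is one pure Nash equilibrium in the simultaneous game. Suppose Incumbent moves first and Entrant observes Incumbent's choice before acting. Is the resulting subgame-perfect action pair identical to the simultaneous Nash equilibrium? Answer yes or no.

yes

Work backward from Entrant's decision.
- Soft → Entrant plays X (best of 14, 2, 8); Incumbent gets 3.
- Moderate → Entrant plays Y (best of 2, 6, 2); Incumbent gets 6.
- Aggressive → Entrant plays X (best of 18, 6, 7); Incumbent gets 12.
Incumbent's induced payoffs are 3, 6, 12, so Incumbent commits to Aggressive. Subgame-perfect outcome: (Aggressive, X) with payoffs (12, 18).
Under simultaneous play:
Incumbent's best replies: X→Aggressive; Y→Aggressive; Z→Aggressive.
Entrant's best replies: Soft→X; Moderate→Y; Aggressive→X.
Only (Aggressive, X) has each player best-responding; Nash payoffs (12, 18).
Sequential outcome (Aggressive, X) coincides with the Nash profile (Aggressive, X).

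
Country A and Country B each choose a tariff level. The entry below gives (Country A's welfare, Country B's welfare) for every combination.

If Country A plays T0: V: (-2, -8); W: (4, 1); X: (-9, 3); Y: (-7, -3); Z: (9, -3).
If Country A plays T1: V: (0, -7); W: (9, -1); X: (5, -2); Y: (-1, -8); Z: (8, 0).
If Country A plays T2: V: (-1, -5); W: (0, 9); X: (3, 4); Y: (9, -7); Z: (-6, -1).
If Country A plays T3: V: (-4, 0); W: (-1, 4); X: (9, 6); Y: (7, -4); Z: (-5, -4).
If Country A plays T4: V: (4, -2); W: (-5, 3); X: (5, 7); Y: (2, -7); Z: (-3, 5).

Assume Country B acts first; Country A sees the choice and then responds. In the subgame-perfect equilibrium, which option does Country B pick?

X

Backward induction with Country B moving first.
- V → Country A plays T4 (best of -2, 0, -1, -4, 4); Country B gets -2.
- W → Country A plays T1 (best of 4, 9, 0, -1, -5); Country B gets -1.
- X → Country A plays T3 (best of -9, 5, 3, 9, 5); Country B gets 6.
- Y → Country A plays T2 (best of -7, -1, 9, 7, 2); Country B gets -7.
- Z → Country A plays T0 (best of 9, 8, -6, -5, -3); Country B gets -3.
Among -2, -1, 6, -7, -3, the best is 6 at X. Subgame-perfect outcome: (T3, X) with payoffs (9, 6).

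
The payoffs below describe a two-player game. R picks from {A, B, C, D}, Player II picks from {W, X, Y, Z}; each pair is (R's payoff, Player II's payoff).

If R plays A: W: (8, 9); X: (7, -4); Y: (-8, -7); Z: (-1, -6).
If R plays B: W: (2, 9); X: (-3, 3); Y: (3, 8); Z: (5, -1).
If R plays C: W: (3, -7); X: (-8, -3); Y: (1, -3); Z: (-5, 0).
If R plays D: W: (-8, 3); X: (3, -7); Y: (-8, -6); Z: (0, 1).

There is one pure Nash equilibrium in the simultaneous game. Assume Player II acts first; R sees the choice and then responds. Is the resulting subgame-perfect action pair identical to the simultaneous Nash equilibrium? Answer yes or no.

yes

Work backward from R's decision.
- W: R compares 8, 2, 3, -8 and picks A; Player II would get 9.
- X: R compares 7, -3, -8, 3 and picks A; Player II would get -4.
- Y: R compares -8, 3, 1, -8 and picks B; Player II would get 8.
- Z: R compares -1, 5, -5, 0 and picks B; Player II would get -1.
Player II's induced payoffs are 9, -4, 8, -1, so Player II commits to W. Subgame-perfect outcome: (A, W) with payoffs (8, 9).
For the simultaneous game, intersect best replies.
R's best replies: W→A; X→A; Y→B; Z→B.
Player II's best replies: A→W; B→W; C→Z; D→W.
The unique mutual best reply is (A, W), giving (8, 9).
Sequential outcome (A, W) coincides with the Nash profile (A, W).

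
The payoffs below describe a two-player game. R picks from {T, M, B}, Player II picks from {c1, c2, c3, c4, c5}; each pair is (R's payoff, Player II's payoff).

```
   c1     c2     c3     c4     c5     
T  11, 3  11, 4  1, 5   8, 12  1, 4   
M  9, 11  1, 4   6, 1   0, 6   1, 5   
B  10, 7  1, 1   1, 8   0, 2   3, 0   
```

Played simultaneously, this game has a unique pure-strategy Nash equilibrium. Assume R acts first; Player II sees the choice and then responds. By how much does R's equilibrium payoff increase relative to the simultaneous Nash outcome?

1

Player II best-responds to each possible R move:
- T → Player II plays c4 (best of 3, 4, 5, 12, 4); R gets 8.
- M → Player II plays c1 (best of 11, 4, 1, 6, 5); R gets 9.
- B → Player II plays c3 (best of 7, 1, 8, 2, 0); R gets 1.
Among 8, 9, 1, the best is 9 at M. Subgame-perfect outcome: (M, c1) with payoffs (9, 11).
Under simultaneous play:
R's best replies: c1→T; c2→T; c3→M; c4→T; c5→B.
Player II's best replies: T→c4; M→c1; B→c3.
The unique mutual best reply is (T, c4), giving (8, 12).
R's commitment gain: 9 − 8 = 1.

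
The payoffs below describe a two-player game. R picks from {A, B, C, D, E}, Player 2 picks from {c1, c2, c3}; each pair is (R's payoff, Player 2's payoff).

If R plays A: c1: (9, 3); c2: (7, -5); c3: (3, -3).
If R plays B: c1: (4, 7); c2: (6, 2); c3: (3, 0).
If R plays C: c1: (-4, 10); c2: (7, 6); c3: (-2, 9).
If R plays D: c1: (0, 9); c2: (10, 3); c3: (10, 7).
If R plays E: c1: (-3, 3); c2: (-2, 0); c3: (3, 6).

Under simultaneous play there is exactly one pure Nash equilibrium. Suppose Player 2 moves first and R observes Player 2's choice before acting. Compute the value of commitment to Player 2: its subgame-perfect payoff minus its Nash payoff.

R best-responds to each possible Player 2 move:
- c1 → R plays A (best of 9, 4, -4, 0, -3); Player 2 gets 3.
- c2 → R plays D (best of 7, 6, 7, 10, -2); Player 2 gets 3.
- c3 → R plays D (best of 3, 3, -2, 10, 3); Player 2 gets 7.
Maximizing over 3, 3, 7, Player 2 chooses c3. Subgame-perfect outcome: (D, c3) with payoffs (10, 7).
Under simultaneous play:
R's best replies: c1→A; c2→D; c3→D.
Player 2's best replies: A→c1; B→c1; C→c1; D→c1; E→c3.
Only (A, c1) has each player best-responding; Nash payoffs (9, 3).
Player 2's commitment gain: 7 − 3 = 4.

4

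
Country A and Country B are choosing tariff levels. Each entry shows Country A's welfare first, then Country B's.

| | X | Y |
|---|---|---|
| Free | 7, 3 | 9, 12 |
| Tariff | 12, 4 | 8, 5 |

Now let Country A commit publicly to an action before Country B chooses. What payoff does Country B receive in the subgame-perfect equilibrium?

Solve by backward induction (Country A leads).
- Free: Country B compares 3, 12 and picks Y; Country A would get 9.
- Tariff: Country B compares 4, 5 and picks Y; Country A would get 8.
Country A's induced payoffs are 9, 8, so Country A commits to Free. Subgame-perfect outcome: (Free, Y) with payoffs (9, 12).

12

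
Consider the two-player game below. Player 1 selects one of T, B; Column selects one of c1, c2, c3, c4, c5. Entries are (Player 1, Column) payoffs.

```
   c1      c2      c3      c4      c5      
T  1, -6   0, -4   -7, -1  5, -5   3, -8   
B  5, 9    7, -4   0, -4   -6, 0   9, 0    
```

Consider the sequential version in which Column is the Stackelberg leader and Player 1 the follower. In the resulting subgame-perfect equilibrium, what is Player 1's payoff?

5

Solve by backward induction (Column leads).
- c1: Player 1 compares 1, 5 and picks B; Column would get 9.
- c2: Player 1 compares 0, 7 and picks B; Column would get -4.
- c3: Player 1 compares -7, 0 and picks B; Column would get -4.
- c4: Player 1 compares 5, -6 and picks T; Column would get -5.
- c5: Player 1 compares 3, 9 and picks B; Column would get 0.
Maximizing over 9, -4, -4, -5, 0, Column chooses c1. Subgame-perfect outcome: (B, c1) with payoffs (5, 9).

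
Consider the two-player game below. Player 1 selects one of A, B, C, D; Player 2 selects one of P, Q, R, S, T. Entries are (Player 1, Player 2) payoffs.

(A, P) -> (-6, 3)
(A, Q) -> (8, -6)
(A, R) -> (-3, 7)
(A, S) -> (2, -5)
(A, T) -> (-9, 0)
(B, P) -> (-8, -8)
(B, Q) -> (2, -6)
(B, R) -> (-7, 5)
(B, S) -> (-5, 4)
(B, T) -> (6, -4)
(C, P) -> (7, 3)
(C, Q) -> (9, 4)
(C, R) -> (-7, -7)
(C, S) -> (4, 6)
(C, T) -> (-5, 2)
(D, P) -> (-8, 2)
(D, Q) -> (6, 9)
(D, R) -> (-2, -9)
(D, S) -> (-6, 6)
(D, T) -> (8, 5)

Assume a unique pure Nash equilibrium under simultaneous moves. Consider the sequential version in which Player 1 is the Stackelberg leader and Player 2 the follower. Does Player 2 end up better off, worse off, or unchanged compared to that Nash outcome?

Player 2 best-responds to each possible Player 1 move:
- A → Player 2 plays R (best of 3, -6, 7, -5, 0); Player 1 gets -3.
- B → Player 2 plays R (best of -8, -6, 5, 4, -4); Player 1 gets -7.
- C → Player 2 plays S (best of 3, 4, -7, 6, 2); Player 1 gets 4.
- D → Player 2 plays Q (best of 2, 9, -9, 6, 5); Player 1 gets 6.
Player 1's induced payoffs are -3, -7, 4, 6, so Player 1 commits to D. Subgame-perfect outcome: (D, Q) with payoffs (6, 9).
For the simultaneous game, intersect best replies.
Player 1's best replies: P→C; Q→C; R→D; S→C; T→D.
Player 2's best replies: A→R; B→R; C→S; D→Q.
Only (C, S) has each player best-responding; Nash payoffs (4, 6).
Player 2 earns 9 sequentially versus 6 at the Nash outcome: better off.

better off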